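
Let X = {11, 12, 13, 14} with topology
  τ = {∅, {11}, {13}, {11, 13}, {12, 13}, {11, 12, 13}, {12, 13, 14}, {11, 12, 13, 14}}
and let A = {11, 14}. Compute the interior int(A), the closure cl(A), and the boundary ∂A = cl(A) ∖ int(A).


int(A) = {11}, cl(A) = {11, 14}, ∂A = {14}.

Closed sets in (X, τ) are complements of opens:
  closed(X, τ) = {∅, {11}, {14}, {11, 14}, {12, 14}, {11, 12, 14}, {12, 13, 14}, {11, 12, 13, 14}}.
int(A) = ⋃ {U ∈ τ : U ⊆ A}. Opens contained in A: ∅, {11}.
Taking the union of these: int(A) = {11}.
cl(A) = ⋂ {C closed : A ⊆ C}. Closed sets containing A: {11, 14}, {11, 12, 14}, {11, 12, 13, 14}.
Intersecting these: cl(A) = {11, 14}.
∂A = cl(A) ∖ int(A) = {11, 14} ∖ {11} = {14}.


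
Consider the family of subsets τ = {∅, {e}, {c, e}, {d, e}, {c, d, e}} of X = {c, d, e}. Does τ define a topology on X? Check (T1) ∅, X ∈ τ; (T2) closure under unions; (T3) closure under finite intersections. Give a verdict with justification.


τ IS a topology on X.

Axiom (T1): ∅ ∈ τ? Yes; X ∈ τ? Yes.
Axiom (T2/T3): check pairwise unions and intersections of members of τ.
All pairwise intersections and unions checked — each lies in τ. Therefore τ satisfies (T1), (T2), (T3): it IS a topology on X.


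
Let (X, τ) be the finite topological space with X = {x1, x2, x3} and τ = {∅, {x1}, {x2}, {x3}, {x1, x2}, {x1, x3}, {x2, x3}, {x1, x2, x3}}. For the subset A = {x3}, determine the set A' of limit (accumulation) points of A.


A' = ∅

For each x ∈ X, list the open sets U ∈ τ with x ∈ U, then check whether U ∩ (A ∖ {x}) ≠ ∅ for every such U.
  x = x1: open {x1} ∋ x has {x1} ∩ (A ∖ {x1}) = ∅, so x is NOT a limit point.
  x = x2: open {x2} ∋ x has {x2} ∩ (A ∖ {x2}) = ∅, so x is NOT a limit point.
  x = x3: open {x3} ∋ x has {x3} ∩ (A ∖ {x3}) = ∅, so x is NOT a limit point.
Collecting: A' = ∅.


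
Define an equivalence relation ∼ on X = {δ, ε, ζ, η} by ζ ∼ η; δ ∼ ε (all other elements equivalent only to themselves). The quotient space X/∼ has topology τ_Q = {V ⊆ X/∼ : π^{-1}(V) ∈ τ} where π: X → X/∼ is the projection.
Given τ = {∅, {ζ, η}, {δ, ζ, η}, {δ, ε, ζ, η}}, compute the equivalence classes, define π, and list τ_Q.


X/∼ = {[δ=ε], [ζ=η]}; |τ_Q| = 3.

Equivalence classes: [δ=ε], [ζ=η].
Quotient map π: X → X/∼ sends δ ↦ [δ=ε], ε ↦ [δ=ε], ζ ↦ [ζ=η], η ↦ [ζ=η].
For each subset V ⊆ X/∼, compute π^{-1}(V) ⊆ X and check whether π^{-1}(V) ∈ τ. V is open in τ_Q iff π^{-1}(V) ∈ τ.
  V = {}: π^{-1}(V) = ∅ ∈ τ ✓.
  V = {[δ=ε]}: π^{-1}(V) = {δ, ε} ∉ τ ✗.
  V = {[ζ=η]}: π^{-1}(V) = {ζ, η} ∈ τ ✓.
  V = {[δ=ε], [ζ=η]}: π^{-1}(V) = {δ, ε, ζ, η} ∈ τ ✓.
Open sets in the quotient: τ_Q = {{}, {[ζ=η]}, {[δ=ε], [ζ=η]}} (3 elements).


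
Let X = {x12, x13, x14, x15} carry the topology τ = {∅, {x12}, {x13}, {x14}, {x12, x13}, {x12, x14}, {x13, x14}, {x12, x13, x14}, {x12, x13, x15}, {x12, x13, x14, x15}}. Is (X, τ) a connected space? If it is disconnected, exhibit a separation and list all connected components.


(X, τ) is disconnected; components = [{x14}, {x12, x13, x15}].

Find clopen sets (U ∈ τ with X ∖ U ∈ τ):
  U = ∅, X ∖ U = {x12, x13, x14, x15} — both open, so U is clopen.
  U = {x14}, X ∖ U = {x12, x13, x15} — both open, so U is clopen.
  U = {x12, x13, x15}, X ∖ U = {x14} — both open, so U is clopen.
  U = {x12, x13, x14, x15}, X ∖ U = ∅ — both open, so U is clopen.
Nontrivial clopen(s) exist: e.g. {x12, x13, x15}. So (X, τ) is disconnected.
Compute connected components by grouping points that agree on all clopens:
  component: {x14}
  component: {x12, x13, x15}


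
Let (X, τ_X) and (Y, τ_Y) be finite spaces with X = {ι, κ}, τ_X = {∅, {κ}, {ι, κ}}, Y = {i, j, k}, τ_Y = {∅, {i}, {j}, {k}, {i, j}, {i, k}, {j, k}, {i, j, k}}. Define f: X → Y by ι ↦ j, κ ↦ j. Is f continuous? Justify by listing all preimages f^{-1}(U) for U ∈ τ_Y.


f IS continuous.

Compute f^{-1}(U) for each U ∈ τ_Y:
  U = ∅: f^{-1}(U) = ∅ ∈ τ_X ✓.
  U = {i}: f^{-1}(U) = ∅ ∈ τ_X ✓.
  U = {j}: f^{-1}(U) = {ι, κ} ∈ τ_X ✓.
  U = {k}: f^{-1}(U) = ∅ ∈ τ_X ✓.
  U = {i, j}: f^{-1}(U) = {ι, κ} ∈ τ_X ✓.
  U = {i, k}: f^{-1}(U) = ∅ ∈ τ_X ✓.
  U = {j, k}: f^{-1}(U) = {ι, κ} ∈ τ_X ✓.
  U = {i, j, k}: f^{-1}(U) = {ι, κ} ∈ τ_X ✓.
Every preimage lies in τ_X, so f IS continuous.


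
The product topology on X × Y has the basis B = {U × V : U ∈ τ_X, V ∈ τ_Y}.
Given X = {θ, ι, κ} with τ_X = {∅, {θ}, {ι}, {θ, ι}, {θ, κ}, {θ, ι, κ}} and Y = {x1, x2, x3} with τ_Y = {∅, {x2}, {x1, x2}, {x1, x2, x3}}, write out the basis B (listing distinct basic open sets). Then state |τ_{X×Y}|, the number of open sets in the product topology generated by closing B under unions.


Basis B = {∅ × ∅, {θ} × {x2}, {ι} × {x2}, {θ} × {x1, x2}, {θ, ι} × {x2}, {θ, κ} × {x2}, {ι} × {x1, x2}, {θ} × {x1, x2, x3}, {θ, ι, κ} × {x2}, {ι} × {x1, x2, x3}, {θ, ι} × {x1, x2}, {θ, κ} × {x1, x2}, {θ, ι} × {x1, x2, x3}, {θ, κ} × {x1, x2, x3}, {θ, ι, κ} × {x1, x2}, {θ, ι, κ} × {x1, x2, x3}}; |τ_{X×Y}| = 40.

Enumerate products U × V with U ∈ τ_X, V ∈ τ_Y (deduplicated):
  ∅ × ∅ = {} (∅)
  {θ} × {x2} = {(θ,x2)}
  {ι} × {x2} = {(ι,x2)}
  {θ} × {x1, x2} = {(θ,x1), (θ,x2)}
  {θ, ι} × {x2} = {(θ,x2), (ι,x2)}
  {θ, κ} × {x2} = {(θ,x2), (κ,x2)}
  {ι} × {x1, x2} = {(ι,x1), (ι,x2)}
  {θ} × {x1, x2, x3} = {(θ,x1), (θ,x2), (θ,x3)}
  {θ, ι, κ} × {x2} = {(θ,x2), (ι,x2), (κ,x2)}
  {ι} × {x1, x2, x3} = {(ι,x1), (ι,x2), (ι,x3)}
  {θ, ι} × {x1, x2} = {(θ,x1), (θ,x2), (ι,x1), (ι,x2)}
  {θ, κ} × {x1, x2} = {(θ,x1), (θ,x2), (κ,x1), (κ,x2)}
  {θ, ι} × {x1, x2, x3} = {(θ,x1), (θ,x2), (θ,x3), (ι,x1), (ι,x2), (ι,x3)}
  {θ, κ} × {x1, x2, x3} = {(θ,x1), (θ,x2), (θ,x3), (κ,x1), (κ,x2), (κ,x3)}
  {θ, ι, κ} × {x1, x2} = {(θ,x1), (θ,x2), (ι,x1), (ι,x2), (κ,x1), (κ,x2)}
  {θ, ι, κ} × {x1, x2, x3} = {(θ,x1), (θ,x2), (θ,x3), (ι,x1), (ι,x2), (ι,x3), (κ,x1), (κ,x2), (κ,x3)}
These 16 distinct sets form the basis B.
Close under arbitrary unions to get τ_{X×Y}; counting gives |τ_{X×Y}| = 40.


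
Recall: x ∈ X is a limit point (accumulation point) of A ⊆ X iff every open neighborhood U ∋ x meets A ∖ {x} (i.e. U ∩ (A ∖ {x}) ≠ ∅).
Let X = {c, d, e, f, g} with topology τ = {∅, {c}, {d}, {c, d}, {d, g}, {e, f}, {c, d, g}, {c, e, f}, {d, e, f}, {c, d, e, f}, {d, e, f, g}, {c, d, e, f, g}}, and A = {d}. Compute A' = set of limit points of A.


A' = {g}

For each x ∈ X, list the open sets U ∈ τ with x ∈ U, then check whether U ∩ (A ∖ {x}) ≠ ∅ for every such U.
  x = c: open {c} ∋ x has {c} ∩ (A ∖ {c}) = ∅, so x is NOT a limit point.
  x = d: open {d} ∋ x has {d} ∩ (A ∖ {d}) = ∅, so x is NOT a limit point.
  x = e: open {e, f} ∋ x has {e, f} ∩ (A ∖ {e}) = ∅, so x is NOT a limit point.
  x = f: open {e, f} ∋ x has {e, f} ∩ (A ∖ {f}) = ∅, so x is NOT a limit point.
  x = g: opens ∋ x are {d, g}, {c, d, g}, {d, e, f, g}, {c, d, e, f, g}; each meets A ∖ {g}, so x IS a limit point.
Collecting: A' = {g}.


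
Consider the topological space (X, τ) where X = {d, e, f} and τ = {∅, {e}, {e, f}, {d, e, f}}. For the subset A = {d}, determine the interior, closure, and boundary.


int(A) = ∅, cl(A) = {d}, ∂A = {d}.

Closed sets in (X, τ) are complements of opens:
  closed(X, τ) = {∅, {d}, {d, f}, {d, e, f}}.
int(A) = ⋃ {U ∈ τ : U ⊆ A}. Opens contained in A: ∅.
Taking the union of these: int(A) = ∅.
cl(A) = ⋂ {C closed : A ⊆ C}. Closed sets containing A: {d}, {d, f}, {d, e, f}.
Intersecting these: cl(A) = {d}.
∂A = cl(A) ∖ int(A) = {d} ∖ ∅ = {d}.


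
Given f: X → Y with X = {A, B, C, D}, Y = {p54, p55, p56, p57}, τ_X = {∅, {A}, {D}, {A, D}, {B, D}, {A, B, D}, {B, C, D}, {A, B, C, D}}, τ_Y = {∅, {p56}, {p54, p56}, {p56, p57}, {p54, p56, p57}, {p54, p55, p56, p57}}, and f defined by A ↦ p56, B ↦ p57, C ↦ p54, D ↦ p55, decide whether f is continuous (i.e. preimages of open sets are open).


f is NOT continuous.

Compute f^{-1}(U) for each U ∈ τ_Y:
  U = ∅: f^{-1}(U) = ∅ ∈ τ_X ✓.
  U = {p56}: f^{-1}(U) = {A} ∈ τ_X ✓.
  U = {p54, p56}: f^{-1}(U) = {A, C} ∉ τ_X ✗.
  U = {p56, p57}: f^{-1}(U) = {A, B} ∉ τ_X ✗.
  U = {p54, p56, p57}: f^{-1}(U) = {A, B, C} ∉ τ_X ✗.
  U = {p54, p55, p56, p57}: f^{-1}(U) = {A, B, C, D} ∈ τ_X ✓.
Found U = {p54, p56} with f^{-1}(U) = {A, C} not in τ_X. Therefore f is NOT continuous.


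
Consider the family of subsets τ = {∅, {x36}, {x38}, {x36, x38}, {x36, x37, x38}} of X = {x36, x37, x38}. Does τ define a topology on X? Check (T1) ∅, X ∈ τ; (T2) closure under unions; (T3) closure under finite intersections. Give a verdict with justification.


τ IS a topology on X.

Axiom (T1): ∅ ∈ τ? Yes; X ∈ τ? Yes.
Axiom (T2/T3): check pairwise unions and intersections of members of τ.
All pairwise intersections and unions checked — each lies in τ. Therefore τ satisfies (T1), (T2), (T3): it IS a topology on X.


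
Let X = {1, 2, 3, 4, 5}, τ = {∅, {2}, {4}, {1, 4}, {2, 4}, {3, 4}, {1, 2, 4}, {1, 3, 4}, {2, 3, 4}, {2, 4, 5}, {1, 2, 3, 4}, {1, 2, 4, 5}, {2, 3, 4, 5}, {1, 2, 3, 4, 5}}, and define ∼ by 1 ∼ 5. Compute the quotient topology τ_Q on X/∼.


X/∼ = {[1=5], [2], [3], [4]}; |τ_Q| = 8.

Equivalence classes: [1=5], [2], [3], [4].
Quotient map π: X → X/∼ sends 1 ↦ [1=5], 2 ↦ [2], 3 ↦ [3], 4 ↦ [4], 5 ↦ [1=5].
For each subset V ⊆ X/∼, compute π^{-1}(V) ⊆ X and check whether π^{-1}(V) ∈ τ. V is open in τ_Q iff π^{-1}(V) ∈ τ.
  V = {}: π^{-1}(V) = ∅ ∈ τ ✓.
  V = {[1=5]}: π^{-1}(V) = {1, 5} ∉ τ ✗.
  V = {[2]}: π^{-1}(V) = {2} ∈ τ ✓.
  V = {[1=5], [2]}: π^{-1}(V) = {1, 2, 5} ∉ τ ✗.
  V = {[3]}: π^{-1}(V) = {3} ∉ τ ✗.
  V = {[1=5], [3]}: π^{-1}(V) = {1, 3, 5} ∉ τ ✗.
  V = {[2], [3]}: π^{-1}(V) = {2, 3} ∉ τ ✗.
  V = {[1=5], [2], [3]}: π^{-1}(V) = {1, 2, 3, 5} ∉ τ ✗.
  V = {[4]}: π^{-1}(V) = {4} ∈ τ ✓.
  V = {[1=5], [4]}: π^{-1}(V) = {1, 4, 5} ∉ τ ✗.
  V = {[2], [4]}: π^{-1}(V) = {2, 4} ∈ τ ✓.
  V = {[1=5], [2], [4]}: π^{-1}(V) = {1, 2, 4, 5} ∈ τ ✓.
  V = {[3], [4]}: π^{-1}(V) = {3, 4} ∈ τ ✓.
  V = {[1=5], [3], [4]}: π^{-1}(V) = {1, 3, 4, 5} ∉ τ ✗.
  V = {[2], [3], [4]}: π^{-1}(V) = {2, 3, 4} ∈ τ ✓.
  V = {[1=5], [2], [3], [4]}: π^{-1}(V) = {1, 2, 3, 4, 5} ∈ τ ✓.
Open sets in the quotient: τ_Q = {{}, {[2]}, {[4]}, {[2], [4]}, {[1=5], [2], [4]}, {[3], [4]}, {[2], [3], [4]}, {[1=5], [2], [3], [4]}} (8 elements).


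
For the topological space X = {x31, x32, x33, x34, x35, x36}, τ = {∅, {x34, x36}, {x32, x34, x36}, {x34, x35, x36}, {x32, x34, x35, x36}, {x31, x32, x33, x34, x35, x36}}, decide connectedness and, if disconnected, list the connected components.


(X, τ) is connected.

Find clopen sets (U ∈ τ with X ∖ U ∈ τ):
  U = ∅, X ∖ U = {x31, x32, x33, x34, x35, x36} — both open, so U is clopen.
  U = {x31, x32, x33, x34, x35, x36}, X ∖ U = ∅ — both open, so U is clopen.
Only trivial clopens (∅ and X) exist, so (X, τ) is connected.
Compute connected components by grouping points that agree on all clopens:
  component: {x31, x32, x33, x34, x35, x36}


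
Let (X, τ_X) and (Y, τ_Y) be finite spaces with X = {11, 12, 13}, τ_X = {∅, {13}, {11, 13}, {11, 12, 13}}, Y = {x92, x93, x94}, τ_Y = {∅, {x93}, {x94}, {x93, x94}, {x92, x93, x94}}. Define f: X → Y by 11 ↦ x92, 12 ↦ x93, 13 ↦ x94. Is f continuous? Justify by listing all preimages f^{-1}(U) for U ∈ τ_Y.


f is NOT continuous.

Compute f^{-1}(U) for each U ∈ τ_Y:
  U = ∅: f^{-1}(U) = ∅ ∈ τ_X ✓.
  U = {x93}: f^{-1}(U) = {12} ∉ τ_X ✗.
  U = {x94}: f^{-1}(U) = {13} ∈ τ_X ✓.
  U = {x93, x94}: f^{-1}(U) = {12, 13} ∉ τ_X ✗.
  U = {x92, x93, x94}: f^{-1}(U) = {11, 12, 13} ∈ τ_X ✓.
Found U = {x93} with f^{-1}(U) = {12} not in τ_X. Therefore f is NOT continuous.


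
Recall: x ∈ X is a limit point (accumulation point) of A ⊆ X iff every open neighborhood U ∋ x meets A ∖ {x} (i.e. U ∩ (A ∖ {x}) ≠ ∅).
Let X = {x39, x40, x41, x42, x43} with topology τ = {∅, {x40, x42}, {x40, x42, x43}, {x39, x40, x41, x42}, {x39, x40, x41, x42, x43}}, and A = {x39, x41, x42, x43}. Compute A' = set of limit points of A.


A' = {x39, x40, x41, x43}

For each x ∈ X, list the open sets U ∈ τ with x ∈ U, then check whether U ∩ (A ∖ {x}) ≠ ∅ for every such U.
  x = x39: opens ∋ x are {x39, x40, x41, x42}, {x39, x40, x41, x42, x43}; each meets A ∖ {x39}, so x IS a limit point.
  x = x40: opens ∋ x are {x40, x42}, {x40, x42, x43}, {x39, x40, x41, x42}, {x39, x40, x41, x42, x43}; each meets A ∖ {x40}, so x IS a limit point.
  x = x41: opens ∋ x are {x39, x40, x41, x42}, {x39, x40, x41, x42, x43}; each meets A ∖ {x41}, so x IS a limit point.
  x = x42: open {x40, x42} ∋ x has {x40, x42} ∩ (A ∖ {x42}) = ∅, so x is NOT a limit point.
  x = x43: opens ∋ x are {x40, x42, x43}, {x39, x40, x41, x42, x43}; each meets A ∖ {x43}, so x IS a limit point.
Collecting: A' = {x39, x40, x41, x43}.


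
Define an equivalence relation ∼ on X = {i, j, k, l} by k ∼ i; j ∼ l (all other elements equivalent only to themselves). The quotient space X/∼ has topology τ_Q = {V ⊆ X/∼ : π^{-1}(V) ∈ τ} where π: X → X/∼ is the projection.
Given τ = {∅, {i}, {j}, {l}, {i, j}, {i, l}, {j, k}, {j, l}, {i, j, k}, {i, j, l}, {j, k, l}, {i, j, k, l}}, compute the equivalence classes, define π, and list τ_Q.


X/∼ = {[i=k], [j=l]}; |τ_Q| = 3.

Equivalence classes: [i=k], [j=l].
Quotient map π: X → X/∼ sends i ↦ [i=k], j ↦ [j=l], k ↦ [i=k], l ↦ [j=l].
For each subset V ⊆ X/∼, compute π^{-1}(V) ⊆ X and check whether π^{-1}(V) ∈ τ. V is open in τ_Q iff π^{-1}(V) ∈ τ.
  V = {}: π^{-1}(V) = ∅ ∈ τ ✓.
  V = {[i=k]}: π^{-1}(V) = {i, k} ∉ τ ✗.
  V = {[j=l]}: π^{-1}(V) = {j, l} ∈ τ ✓.
  V = {[i=k], [j=l]}: π^{-1}(V) = {i, j, k, l} ∈ τ ✓.
Open sets in the quotient: τ_Q = {{}, {[j=l]}, {[i=k], [j=l]}} (3 elements).


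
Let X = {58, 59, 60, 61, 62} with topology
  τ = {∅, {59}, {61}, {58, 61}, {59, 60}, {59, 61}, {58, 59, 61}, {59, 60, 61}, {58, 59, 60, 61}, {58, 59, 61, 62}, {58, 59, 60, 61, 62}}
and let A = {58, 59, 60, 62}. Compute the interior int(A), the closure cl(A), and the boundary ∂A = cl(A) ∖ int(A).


int(A) = {59, 60}, cl(A) = {58, 59, 60, 62}, ∂A = {58, 62}.

Closed sets in (X, τ) are complements of opens:
  closed(X, τ) = {∅, {60}, {62}, {58, 62}, {60, 62}, {58, 60, 62}, {58, 61, 62}, {59, 60, 62}, {58, 59, 60, 62}, {58, 60, 61, 62}, {58, 59, 60, 61, 62}}.
int(A) = ⋃ {U ∈ τ : U ⊆ A}. Opens contained in A: ∅, {59}, {59, 60}.
Taking the union of these: int(A) = {59, 60}.
cl(A) = ⋂ {C closed : A ⊆ C}. Closed sets containing A: {58, 59, 60, 62}, {58, 59, 60, 61, 62}.
Intersecting these: cl(A) = {58, 59, 60, 62}.
∂A = cl(A) ∖ int(A) = {58, 59, 60, 62} ∖ {59, 60} = {58, 62}.


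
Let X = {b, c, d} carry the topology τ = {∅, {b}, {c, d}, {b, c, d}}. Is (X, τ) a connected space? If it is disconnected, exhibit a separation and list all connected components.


(X, τ) is disconnected; components = [{b}, {c, d}].

Find clopen sets (U ∈ τ with X ∖ U ∈ τ):
  U = ∅, X ∖ U = {b, c, d} — both open, so U is clopen.
  U = {b}, X ∖ U = {c, d} — both open, so U is clopen.
  U = {c, d}, X ∖ U = {b} — both open, so U is clopen.
  U = {b, c, d}, X ∖ U = ∅ — both open, so U is clopen.
Nontrivial clopen(s) exist: e.g. {c, d}. So (X, τ) is disconnected.
Compute connected components by grouping points that agree on all clopens:
  component: {b}
  component: {c, d}


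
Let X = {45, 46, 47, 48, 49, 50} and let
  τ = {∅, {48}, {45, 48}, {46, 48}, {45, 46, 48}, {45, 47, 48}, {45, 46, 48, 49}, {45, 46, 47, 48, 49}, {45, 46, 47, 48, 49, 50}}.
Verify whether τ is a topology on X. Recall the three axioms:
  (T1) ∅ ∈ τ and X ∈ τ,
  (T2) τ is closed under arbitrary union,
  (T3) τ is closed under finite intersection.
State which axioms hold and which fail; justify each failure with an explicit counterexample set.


τ is NOT a topology on X.

Axiom (T1): ∅ ∈ τ? Yes; X ∈ τ? Yes.
Axiom (T2/T3): check pairwise unions and intersections of members of τ.
Counterexample for (T2): {46, 48} ∪ {45, 47, 48} = {45, 46, 47, 48} ∉ τ. Therefore τ is NOT a topology.


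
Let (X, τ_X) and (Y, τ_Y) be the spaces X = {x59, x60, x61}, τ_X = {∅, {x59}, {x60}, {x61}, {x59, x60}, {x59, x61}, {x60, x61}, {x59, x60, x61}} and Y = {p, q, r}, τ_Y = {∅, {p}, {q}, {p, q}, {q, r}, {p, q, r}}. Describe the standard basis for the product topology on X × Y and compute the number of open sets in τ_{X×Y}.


Basis B = {∅ × ∅, {x59} × {p}, {x59} × {q}, {x60} × {p}, {x60} × {q}, {x61} × {p}, {x61} × {q}, {x59} × {p, q}, {x59, x60} × {p}, {x59, x61} × {p}, {x59} × {q, r}, {x59, x60} × {q}, {x59, x61} × {q}, {x60} × {p, q}, {x60, x61} × {p}, {x60} × {q, r}, {x60, x61} × {q}, {x61} × {p, q}, {x61} × {q, r}, {x59} × {p, q, r}, {x59, x60, x61} × {p}, {x59, x60, x61} × {q}, {x60} × {p, q, r}, {x61} × {p, q, r}, {x59, x60} × {p, q}, {x59, x61} × {p, q}, {x59, x60} × {q, r}, {x59, x61} × {q, r}, {x60, x61} × {p, q}, {x60, x61} × {q, r}, {x59, x60} × {p, q, r}, {x59, x61} × {p, q, r}, {x59, x60, x61} × {p, q}, {x59, x60, x61} × {q, r}, {x60, x61} × {p, q, r}, {x59, x60, x61} × {p, q, r}}; |τ_{X×Y}| = 216.

Enumerate products U × V with U ∈ τ_X, V ∈ τ_Y (deduplicated):
  ∅ × ∅ = {} (∅)
  {x59} × {p} = {(x59,p)}
  {x59} × {q} = {(x59,q)}
  {x60} × {p} = {(x60,p)}
  {x60} × {q} = {(x60,q)}
  {x61} × {p} = {(x61,p)}
  {x61} × {q} = {(x61,q)}
  {x59} × {p, q} = {(x59,p), (x59,q)}
  {x59, x60} × {p} = {(x59,p), (x60,p)}
  {x59, x61} × {p} = {(x59,p), (x61,p)}
  {x59} × {q, r} = {(x59,q), (x59,r)}
  {x59, x60} × {q} = {(x59,q), (x60,q)}
  {x59, x61} × {q} = {(x59,q), (x61,q)}
  {x60} × {p, q} = {(x60,p), (x60,q)}
  {x60, x61} × {p} = {(x60,p), (x61,p)}
  {x60} × {q, r} = {(x60,q), (x60,r)}
  {x60, x61} × {q} = {(x60,q), (x61,q)}
  {x61} × {p, q} = {(x61,p), (x61,q)}
  {x61} × {q, r} = {(x61,q), (x61,r)}
  {x59} × {p, q, r} = {(x59,p), (x59,q), (x59,r)}
  {x59, x60, x61} × {p} = {(x59,p), (x60,p), (x61,p)}
  {x59, x60, x61} × {q} = {(x59,q), (x60,q), (x61,q)}
  {x60} × {p, q, r} = {(x60,p), (x60,q), (x60,r)}
  {x61} × {p, q, r} = {(x61,p), (x61,q), (x61,r)}
  {x59, x60} × {p, q} = {(x59,p), (x59,q), (x60,p), (x60,q)}
  {x59, x61} × {p, q} = {(x59,p), (x59,q), (x61,p), (x61,q)}
  {x59, x60} × {q, r} = {(x59,q), (x59,r), (x60,q), (x60,r)}
  {x59, x61} × {q, r} = {(x59,q), (x59,r), (x61,q), (x61,r)}
  {x60, x61} × {p, q} = {(x60,p), (x60,q), (x61,p), (x61,q)}
  {x60, x61} × {q, r} = {(x60,q), (x60,r), (x61,q), (x61,r)}
  {x59, x60} × {p, q, r} = {(x59,p), (x59,q), (x59,r), (x60,p), (x60,q), (x60,r)}
  {x59, x61} × {p, q, r} = {(x59,p), (x59,q), (x59,r), (x61,p), (x61,q), (x61,r)}
  {x59, x60, x61} × {p, q} = {(x59,p), (x59,q), (x60,p), (x60,q), (x61,p), (x61,q)}
  {x59, x60, x61} × {q, r} = {(x59,q), (x59,r), (x60,q), (x60,r), (x61,q), (x61,r)}
  {x60, x61} × {p, q, r} = {(x60,p), (x60,q), (x60,r), (x61,p), (x61,q), (x61,r)}
  {x59, x60, x61} × {p, q, r} = {(x59,p), (x59,q), (x59,r), (x60,p), (x60,q), (x60,r), (x61,p), (x61,q), (x61,r)}
These 36 distinct sets form the basis B.
Close under arbitrary unions to get τ_{X×Y}; counting gives |τ_{X×Y}| = 216.


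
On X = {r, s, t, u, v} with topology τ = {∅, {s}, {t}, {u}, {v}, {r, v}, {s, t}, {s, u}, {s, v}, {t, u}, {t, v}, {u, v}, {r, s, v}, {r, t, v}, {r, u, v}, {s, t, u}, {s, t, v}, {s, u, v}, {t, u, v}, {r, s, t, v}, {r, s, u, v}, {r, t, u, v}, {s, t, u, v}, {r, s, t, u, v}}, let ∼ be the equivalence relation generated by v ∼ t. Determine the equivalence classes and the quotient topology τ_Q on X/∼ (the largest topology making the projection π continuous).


X/∼ = {[r], [s], [t=v], [u]}; |τ_Q| = 12.

Equivalence classes: [r], [s], [t=v], [u].
Quotient map π: X → X/∼ sends r ↦ [r], s ↦ [s], t ↦ [t=v], u ↦ [u], v ↦ [t=v].
For each subset V ⊆ X/∼, compute π^{-1}(V) ⊆ X and check whether π^{-1}(V) ∈ τ. V is open in τ_Q iff π^{-1}(V) ∈ τ.
  V = {}: π^{-1}(V) = ∅ ∈ τ ✓.
  V = {[r]}: π^{-1}(V) = {r} ∉ τ ✗.
  V = {[s]}: π^{-1}(V) = {s} ∈ τ ✓.
  V = {[r], [s]}: π^{-1}(V) = {r, s} ∉ τ ✗.
  V = {[t=v]}: π^{-1}(V) = {t, v} ∈ τ ✓.
  V = {[r], [t=v]}: π^{-1}(V) = {r, t, v} ∈ τ ✓.
  V = {[s], [t=v]}: π^{-1}(V) = {s, t, v} ∈ τ ✓.
  V = {[r], [s], [t=v]}: π^{-1}(V) = {r, s, t, v} ∈ τ ✓.
  V = {[u]}: π^{-1}(V) = {u} ∈ τ ✓.
  V = {[r], [u]}: π^{-1}(V) = {r, u} ∉ τ ✗.
  V = {[s], [u]}: π^{-1}(V) = {s, u} ∈ τ ✓.
  V = {[r], [s], [u]}: π^{-1}(V) = {r, s, u} ∉ τ ✗.
  V = {[t=v], [u]}: π^{-1}(V) = {t, u, v} ∈ τ ✓.
  V = {[r], [t=v], [u]}: π^{-1}(V) = {r, t, u, v} ∈ τ ✓.
  V = {[s], [t=v], [u]}: π^{-1}(V) = {s, t, u, v} ∈ τ ✓.
  V = {[r], [s], [t=v], [u]}: π^{-1}(V) = {r, s, t, u, v} ∈ τ ✓.
Open sets in the quotient: τ_Q = {{}, {[s]}, {[t=v]}, {[r], [t=v]}, {[s], [t=v]}, {[r], [s], [t=v]}, {[u]}, {[s], [u]}, {[t=v], [u]}, {[r], [t=v], [u]}, {[s], [t=v], [u]}, {[r], [s], [t=v], [u]}} (12 elements).


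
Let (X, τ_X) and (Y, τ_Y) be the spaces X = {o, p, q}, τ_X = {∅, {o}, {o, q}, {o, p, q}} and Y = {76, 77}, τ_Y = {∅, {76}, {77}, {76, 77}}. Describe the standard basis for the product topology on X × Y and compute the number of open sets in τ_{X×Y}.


Basis B = {∅ × ∅, {o} × {76}, {o} × {77}, {o} × {76, 77}, {o, q} × {76}, {o, q} × {77}, {o, p, q} × {76}, {o, p, q} × {77}, {o, q} × {76, 77}, {o, p, q} × {76, 77}}; |τ_{X×Y}| = 16.

Enumerate products U × V with U ∈ τ_X, V ∈ τ_Y (deduplicated):
  ∅ × ∅ = {} (∅)
  {o} × {76} = {(o,76)}
  {o} × {77} = {(o,77)}
  {o} × {76, 77} = {(o,76), (o,77)}
  {o, q} × {76} = {(o,76), (q,76)}
  {o, q} × {77} = {(o,77), (q,77)}
  {o, p, q} × {76} = {(o,76), (p,76), (q,76)}
  {o, p, q} × {77} = {(o,77), (p,77), (q,77)}
  {o, q} × {76, 77} = {(o,76), (o,77), (q,76), (q,77)}
  {o, p, q} × {76, 77} = {(o,76), (o,77), (p,76), (p,77), (q,76), (q,77)}
These 10 distinct sets form the basis B.
Close under arbitrary unions to get τ_{X×Y}; counting gives |τ_{X×Y}| = 16.


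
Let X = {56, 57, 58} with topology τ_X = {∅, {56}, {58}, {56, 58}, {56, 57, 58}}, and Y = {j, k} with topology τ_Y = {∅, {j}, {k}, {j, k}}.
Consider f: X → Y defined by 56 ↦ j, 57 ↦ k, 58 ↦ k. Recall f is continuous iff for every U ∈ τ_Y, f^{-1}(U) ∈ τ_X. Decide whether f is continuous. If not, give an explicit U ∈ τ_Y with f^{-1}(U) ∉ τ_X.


f is NOT continuous.

Compute f^{-1}(U) for each U ∈ τ_Y:
  U = ∅: f^{-1}(U) = ∅ ∈ τ_X ✓.
  U = {j}: f^{-1}(U) = {56} ∈ τ_X ✓.
  U = {k}: f^{-1}(U) = {57, 58} ∉ τ_X ✗.
  U = {j, k}: f^{-1}(U) = {56, 57, 58} ∈ τ_X ✓.
Found U = {k} with f^{-1}(U) = {57, 58} not in τ_X. Therefore f is NOT continuous.


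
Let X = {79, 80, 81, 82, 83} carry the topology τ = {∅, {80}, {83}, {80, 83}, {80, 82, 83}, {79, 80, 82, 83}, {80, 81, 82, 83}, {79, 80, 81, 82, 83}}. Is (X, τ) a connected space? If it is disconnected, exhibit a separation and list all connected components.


(X, τ) is connected.

Find clopen sets (U ∈ τ with X ∖ U ∈ τ):
  U = ∅, X ∖ U = {79, 80, 81, 82, 83} — both open, so U is clopen.
  U = {79, 80, 81, 82, 83}, X ∖ U = ∅ — both open, so U is clopen.
Only trivial clopens (∅ and X) exist, so (X, τ) is connected.
Compute connected components by grouping points that agree on all clopens:
  component: {79, 80, 81, 82, 83}


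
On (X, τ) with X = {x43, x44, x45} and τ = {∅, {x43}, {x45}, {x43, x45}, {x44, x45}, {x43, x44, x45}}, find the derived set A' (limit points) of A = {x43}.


A' = ∅

For each x ∈ X, list the open sets U ∈ τ with x ∈ U, then check whether U ∩ (A ∖ {x}) ≠ ∅ for every such U.
  x = x43: open {x43} ∋ x has {x43} ∩ (A ∖ {x43}) = ∅, so x is NOT a limit point.
  x = x44: open {x44, x45} ∋ x has {x44, x45} ∩ (A ∖ {x44}) = ∅, so x is NOT a limit point.
  x = x45: open {x45} ∋ x has {x45} ∩ (A ∖ {x45}) = ∅, so x is NOT a limit point.
Collecting: A' = ∅.


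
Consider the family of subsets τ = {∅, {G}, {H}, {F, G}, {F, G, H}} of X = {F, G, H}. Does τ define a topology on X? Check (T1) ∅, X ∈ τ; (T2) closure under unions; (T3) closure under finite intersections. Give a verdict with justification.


τ is NOT a topology on X.

Axiom (T1): ∅ ∈ τ? Yes; X ∈ τ? Yes.
Axiom (T2/T3): check pairwise unions and intersections of members of τ.
Counterexample for (T2): {G} ∪ {H} = {G, H} ∉ τ. Therefore τ is NOT a topology.


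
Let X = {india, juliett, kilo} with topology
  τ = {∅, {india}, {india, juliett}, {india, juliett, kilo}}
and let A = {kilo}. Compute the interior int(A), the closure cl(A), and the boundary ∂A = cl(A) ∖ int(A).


int(A) = ∅, cl(A) = {kilo}, ∂A = {kilo}.

Closed sets in (X, τ) are complements of opens:
  closed(X, τ) = {∅, {kilo}, {juliett, kilo}, {india, juliett, kilo}}.
int(A) = ⋃ {U ∈ τ : U ⊆ A}. Opens contained in A: ∅.
Taking the union of these: int(A) = ∅.
cl(A) = ⋂ {C closed : A ⊆ C}. Closed sets containing A: {kilo}, {juliett, kilo}, {india, juliett, kilo}.
Intersecting these: cl(A) = {kilo}.
∂A = cl(A) ∖ int(A) = {kilo} ∖ ∅ = {kilo}.


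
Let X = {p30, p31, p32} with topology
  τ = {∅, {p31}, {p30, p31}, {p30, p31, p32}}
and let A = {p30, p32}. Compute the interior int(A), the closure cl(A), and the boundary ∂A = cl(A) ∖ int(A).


int(A) = ∅, cl(A) = {p30, p32}, ∂A = {p30, p32}.

Closed sets in (X, τ) are complements of opens:
  closed(X, τ) = {∅, {p32}, {p30, p32}, {p30, p31, p32}}.
int(A) = ⋃ {U ∈ τ : U ⊆ A}. Opens contained in A: ∅.
Taking the union of these: int(A) = ∅.
cl(A) = ⋂ {C closed : A ⊆ C}. Closed sets containing A: {p30, p32}, {p30, p31, p32}.
Intersecting these: cl(A) = {p30, p32}.
∂A = cl(A) ∖ int(A) = {p30, p32} ∖ ∅ = {p30, p32}.


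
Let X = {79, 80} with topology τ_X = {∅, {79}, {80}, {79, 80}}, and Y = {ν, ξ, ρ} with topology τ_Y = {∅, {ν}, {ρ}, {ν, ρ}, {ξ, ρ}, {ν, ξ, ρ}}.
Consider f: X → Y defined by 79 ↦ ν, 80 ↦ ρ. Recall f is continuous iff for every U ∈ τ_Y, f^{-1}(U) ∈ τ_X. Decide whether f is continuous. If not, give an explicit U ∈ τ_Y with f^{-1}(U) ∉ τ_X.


f IS continuous.

Compute f^{-1}(U) for each U ∈ τ_Y:
  U = ∅: f^{-1}(U) = ∅ ∈ τ_X ✓.
  U = {ν}: f^{-1}(U) = {79} ∈ τ_X ✓.
  U = {ρ}: f^{-1}(U) = {80} ∈ τ_X ✓.
  U = {ν, ρ}: f^{-1}(U) = {79, 80} ∈ τ_X ✓.
  U = {ξ, ρ}: f^{-1}(U) = {80} ∈ τ_X ✓.
  U = {ν, ξ, ρ}: f^{-1}(U) = {79, 80} ∈ τ_X ✓.
Every preimage lies in τ_X, so f IS continuous.


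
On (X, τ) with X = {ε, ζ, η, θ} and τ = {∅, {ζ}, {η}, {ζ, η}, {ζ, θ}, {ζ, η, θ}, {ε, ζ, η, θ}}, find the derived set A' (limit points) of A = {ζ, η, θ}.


A' = {ε, θ}

For each x ∈ X, list the open sets U ∈ τ with x ∈ U, then check whether U ∩ (A ∖ {x}) ≠ ∅ for every such U.
  x = ε: opens ∋ x are {ε, ζ, η, θ}; each meets A ∖ {ε}, so x IS a limit point.
  x = ζ: open {ζ} ∋ x has {ζ} ∩ (A ∖ {ζ}) = ∅, so x is NOT a limit point.
  x = η: open {η} ∋ x has {η} ∩ (A ∖ {η}) = ∅, so x is NOT a limit point.
  x = θ: opens ∋ x are {ζ, θ}, {ζ, η, θ}, {ε, ζ, η, θ}; each meets A ∖ {θ}, so x IS a limit point.
Collecting: A' = {ε, θ}.


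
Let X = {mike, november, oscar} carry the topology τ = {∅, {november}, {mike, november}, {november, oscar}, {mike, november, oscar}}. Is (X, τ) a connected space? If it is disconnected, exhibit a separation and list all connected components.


(X, τ) is connected.

Find clopen sets (U ∈ τ with X ∖ U ∈ τ):
  U = ∅, X ∖ U = {mike, november, oscar} — both open, so U is clopen.
  U = {mike, november, oscar}, X ∖ U = ∅ — both open, so U is clopen.
Only trivial clopens (∅ and X) exist, so (X, τ) is connected.
Compute connected components by grouping points that agree on all clopens:
  component: {mike, november, oscar}


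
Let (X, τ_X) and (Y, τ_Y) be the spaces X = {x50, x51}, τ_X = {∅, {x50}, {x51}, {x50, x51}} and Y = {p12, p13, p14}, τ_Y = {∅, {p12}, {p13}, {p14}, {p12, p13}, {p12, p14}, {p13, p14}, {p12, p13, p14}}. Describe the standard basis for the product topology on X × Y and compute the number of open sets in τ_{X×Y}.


Basis B = {∅ × ∅, {x50} × {p12}, {x50} × {p13}, {x50} × {p14}, {x51} × {p12}, {x51} × {p13}, {x51} × {p14}, {x50} × {p12, p13}, {x50} × {p12, p14}, {x50, x51} × {p12}, {x50} × {p13, p14}, {x50, x51} × {p13}, {x50, x51} × {p14}, {x51} × {p12, p13}, {x51} × {p12, p14}, {x51} × {p13, p14}, {x50} × {p12, p13, p14}, {x51} × {p12, p13, p14}, {x50, x51} × {p12, p13}, {x50, x51} × {p12, p14}, {x50, x51} × {p13, p14}, {x50, x51} × {p12, p13, p14}}; |τ_{X×Y}| = 64.

Enumerate products U × V with U ∈ τ_X, V ∈ τ_Y (deduplicated):
  ∅ × ∅ = {} (∅)
  {x50} × {p12} = {(x50,p12)}
  {x50} × {p13} = {(x50,p13)}
  {x50} × {p14} = {(x50,p14)}
  {x51} × {p12} = {(x51,p12)}
  {x51} × {p13} = {(x51,p13)}
  {x51} × {p14} = {(x51,p14)}
  {x50} × {p12, p13} = {(x50,p12), (x50,p13)}
  {x50} × {p12, p14} = {(x50,p12), (x50,p14)}
  {x50, x51} × {p12} = {(x50,p12), (x51,p12)}
  {x50} × {p13, p14} = {(x50,p13), (x50,p14)}
  {x50, x51} × {p13} = {(x50,p13), (x51,p13)}
  {x50, x51} × {p14} = {(x50,p14), (x51,p14)}
  {x51} × {p12, p13} = {(x51,p12), (x51,p13)}
  {x51} × {p12, p14} = {(x51,p12), (x51,p14)}
  {x51} × {p13, p14} = {(x51,p13), (x51,p14)}
  {x50} × {p12, p13, p14} = {(x50,p12), (x50,p13), (x50,p14)}
  {x51} × {p12, p13, p14} = {(x51,p12), (x51,p13), (x51,p14)}
  {x50, x51} × {p12, p13} = {(x50,p12), (x50,p13), (x51,p12), (x51,p13)}
  {x50, x51} × {p12, p14} = {(x50,p12), (x50,p14), (x51,p12), (x51,p14)}
  {x50, x51} × {p13, p14} = {(x50,p13), (x50,p14), (x51,p13), (x51,p14)}
  {x50, x51} × {p12, p13, p14} = {(x50,p12), (x50,p13), (x50,p14), (x51,p12), (x51,p13), (x51,p14)}
These 22 distinct sets form the basis B.
Close under arbitrary unions to get τ_{X×Y}; counting gives |τ_{X×Y}| = 64.


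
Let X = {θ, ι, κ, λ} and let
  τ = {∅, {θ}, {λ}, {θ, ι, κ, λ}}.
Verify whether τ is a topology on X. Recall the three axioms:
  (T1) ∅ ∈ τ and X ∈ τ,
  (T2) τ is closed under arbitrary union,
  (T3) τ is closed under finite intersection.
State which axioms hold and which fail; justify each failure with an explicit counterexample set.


τ is NOT a topology on X.

Axiom (T1): ∅ ∈ τ? Yes; X ∈ τ? Yes.
Axiom (T2/T3): check pairwise unions and intersections of members of τ.
Counterexample for (T2): {θ} ∪ {λ} = {θ, λ} ∉ τ. Therefore τ is NOT a topology.


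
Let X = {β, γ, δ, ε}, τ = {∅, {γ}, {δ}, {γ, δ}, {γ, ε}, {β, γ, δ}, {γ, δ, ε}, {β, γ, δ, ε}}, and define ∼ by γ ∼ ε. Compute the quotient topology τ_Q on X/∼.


X/∼ = {[β], [γ=ε], [δ]}; |τ_Q| = 5.

Equivalence classes: [β], [γ=ε], [δ].
Quotient map π: X → X/∼ sends β ↦ [β], γ ↦ [γ=ε], δ ↦ [δ], ε ↦ [γ=ε].
For each subset V ⊆ X/∼, compute π^{-1}(V) ⊆ X and check whether π^{-1}(V) ∈ τ. V is open in τ_Q iff π^{-1}(V) ∈ τ.
  V = {}: π^{-1}(V) = ∅ ∈ τ ✓.
  V = {[β]}: π^{-1}(V) = {β} ∉ τ ✗.
  V = {[γ=ε]}: π^{-1}(V) = {γ, ε} ∈ τ ✓.
  V = {[β], [γ=ε]}: π^{-1}(V) = {β, γ, ε} ∉ τ ✗.
  V = {[δ]}: π^{-1}(V) = {δ} ∈ τ ✓.
  V = {[β], [δ]}: π^{-1}(V) = {β, δ} ∉ τ ✗.
  V = {[γ=ε], [δ]}: π^{-1}(V) = {γ, δ, ε} ∈ τ ✓.
  V = {[β], [γ=ε], [δ]}: π^{-1}(V) = {β, γ, δ, ε} ∈ τ ✓.
Open sets in the quotient: τ_Q = {{}, {[γ=ε]}, {[δ]}, {[γ=ε], [δ]}, {[β], [γ=ε], [δ]}} (5 elements).


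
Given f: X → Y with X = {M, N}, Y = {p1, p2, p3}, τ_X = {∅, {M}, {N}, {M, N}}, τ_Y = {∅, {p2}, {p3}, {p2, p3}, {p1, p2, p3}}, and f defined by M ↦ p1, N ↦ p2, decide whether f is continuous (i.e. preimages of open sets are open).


f IS continuous.

Compute f^{-1}(U) for each U ∈ τ_Y:
  U = ∅: f^{-1}(U) = ∅ ∈ τ_X ✓.
  U = {p2}: f^{-1}(U) = {N} ∈ τ_X ✓.
  U = {p3}: f^{-1}(U) = ∅ ∈ τ_X ✓.
  U = {p2, p3}: f^{-1}(U) = {N} ∈ τ_X ✓.
  U = {p1, p2, p3}: f^{-1}(U) = {M, N} ∈ τ_X ✓.
Every preimage lies in τ_X, so f IS continuous.


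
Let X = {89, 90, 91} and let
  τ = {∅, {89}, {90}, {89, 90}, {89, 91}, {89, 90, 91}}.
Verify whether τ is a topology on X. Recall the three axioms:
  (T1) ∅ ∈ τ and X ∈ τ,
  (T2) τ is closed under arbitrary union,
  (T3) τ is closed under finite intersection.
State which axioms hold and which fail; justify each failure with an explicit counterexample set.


τ IS a topology on X.

Axiom (T1): ∅ ∈ τ? Yes; X ∈ τ? Yes.
Axiom (T2/T3): check pairwise unions and intersections of members of τ.
All pairwise intersections and unions checked — each lies in τ. Therefore τ satisfies (T1), (T2), (T3): it IS a topology on X.


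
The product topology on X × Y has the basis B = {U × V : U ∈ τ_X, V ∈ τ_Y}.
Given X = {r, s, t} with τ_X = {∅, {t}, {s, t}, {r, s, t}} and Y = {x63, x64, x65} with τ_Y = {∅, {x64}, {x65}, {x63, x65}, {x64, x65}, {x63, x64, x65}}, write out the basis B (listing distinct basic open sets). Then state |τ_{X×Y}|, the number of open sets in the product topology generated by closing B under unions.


Basis B = {∅ × ∅, {t} × {x64}, {t} × {x65}, {s, t} × {x64}, {s, t} × {x65}, {t} × {x63, x65}, {t} × {x64, x65}, {r, s, t} × {x64}, {r, s, t} × {x65}, {t} × {x63, x64, x65}, {s, t} × {x63, x65}, {s, t} × {x64, x65}, {r, s, t} × {x63, x65}, {r, s, t} × {x64, x65}, {s, t} × {x63, x64, x65}, {r, s, t} × {x63, x64, x65}}; |τ_{X×Y}| = 40.

Enumerate products U × V with U ∈ τ_X, V ∈ τ_Y (deduplicated):
  ∅ × ∅ = {} (∅)
  {t} × {x64} = {(t,x64)}
  {t} × {x65} = {(t,x65)}
  {s, t} × {x64} = {(s,x64), (t,x64)}
  {s, t} × {x65} = {(s,x65), (t,x65)}
  {t} × {x63, x65} = {(t,x63), (t,x65)}
  {t} × {x64, x65} = {(t,x64), (t,x65)}
  {r, s, t} × {x64} = {(r,x64), (s,x64), (t,x64)}
  {r, s, t} × {x65} = {(r,x65), (s,x65), (t,x65)}
  {t} × {x63, x64, x65} = {(t,x63), (t,x64), (t,x65)}
  {s, t} × {x63, x65} = {(s,x63), (s,x65), (t,x63), (t,x65)}
  {s, t} × {x64, x65} = {(s,x64), (s,x65), (t,x64), (t,x65)}
  {r, s, t} × {x63, x65} = {(r,x63), (r,x65), (s,x63), (s,x65), (t,x63), (t,x65)}
  {r, s, t} × {x64, x65} = {(r,x64), (r,x65), (s,x64), (s,x65), (t,x64), (t,x65)}
  {s, t} × {x63, x64, x65} = {(s,x63), (s,x64), (s,x65), (t,x63), (t,x64), (t,x65)}
  {r, s, t} × {x63, x64, x65} = {(r,x63), (r,x64), (r,x65), (s,x63), (s,x64), (s,x65), (t,x63), (t,x64), (t,x65)}
These 16 distinct sets form the basis B.
Close under arbitrary unions to get τ_{X×Y}; counting gives |τ_{X×Y}| = 40.


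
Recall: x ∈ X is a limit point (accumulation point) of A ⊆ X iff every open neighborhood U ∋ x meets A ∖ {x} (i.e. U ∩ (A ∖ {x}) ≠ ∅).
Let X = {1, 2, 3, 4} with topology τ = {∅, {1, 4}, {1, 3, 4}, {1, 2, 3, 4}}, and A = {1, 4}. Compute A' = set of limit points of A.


A' = {1, 2, 3, 4}

For each x ∈ X, list the open sets U ∈ τ with x ∈ U, then check whether U ∩ (A ∖ {x}) ≠ ∅ for every such U.
  x = 1: opens ∋ x are {1, 4}, {1, 3, 4}, {1, 2, 3, 4}; each meets A ∖ {1}, so x IS a limit point.
  x = 2: opens ∋ x are {1, 2, 3, 4}; each meets A ∖ {2}, so x IS a limit point.
  x = 3: opens ∋ x are {1, 3, 4}, {1, 2, 3, 4}; each meets A ∖ {3}, so x IS a limit point.
  x = 4: opens ∋ x are {1, 4}, {1, 3, 4}, {1, 2, 3, 4}; each meets A ∖ {4}, so x IS a limit point.
Collecting: A' = {1, 2, 3, 4}.


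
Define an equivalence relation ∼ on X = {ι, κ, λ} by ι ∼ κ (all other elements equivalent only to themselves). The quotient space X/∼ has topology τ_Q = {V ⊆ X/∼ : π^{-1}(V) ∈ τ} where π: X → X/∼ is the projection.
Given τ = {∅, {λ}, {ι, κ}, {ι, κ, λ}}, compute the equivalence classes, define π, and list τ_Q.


X/∼ = {[ι=κ], [λ]}; |τ_Q| = 4.

Equivalence classes: [ι=κ], [λ].
Quotient map π: X → X/∼ sends ι ↦ [ι=κ], κ ↦ [ι=κ], λ ↦ [λ].
For each subset V ⊆ X/∼, compute π^{-1}(V) ⊆ X and check whether π^{-1}(V) ∈ τ. V is open in τ_Q iff π^{-1}(V) ∈ τ.
  V = {}: π^{-1}(V) = ∅ ∈ τ ✓.
  V = {[ι=κ]}: π^{-1}(V) = {ι, κ} ∈ τ ✓.
  V = {[λ]}: π^{-1}(V) = {λ} ∈ τ ✓.
  V = {[ι=κ], [λ]}: π^{-1}(V) = {ι, κ, λ} ∈ τ ✓.
Open sets in the quotient: τ_Q = {{}, {[ι=κ]}, {[λ]}, {[ι=κ], [λ]}} (4 elements).


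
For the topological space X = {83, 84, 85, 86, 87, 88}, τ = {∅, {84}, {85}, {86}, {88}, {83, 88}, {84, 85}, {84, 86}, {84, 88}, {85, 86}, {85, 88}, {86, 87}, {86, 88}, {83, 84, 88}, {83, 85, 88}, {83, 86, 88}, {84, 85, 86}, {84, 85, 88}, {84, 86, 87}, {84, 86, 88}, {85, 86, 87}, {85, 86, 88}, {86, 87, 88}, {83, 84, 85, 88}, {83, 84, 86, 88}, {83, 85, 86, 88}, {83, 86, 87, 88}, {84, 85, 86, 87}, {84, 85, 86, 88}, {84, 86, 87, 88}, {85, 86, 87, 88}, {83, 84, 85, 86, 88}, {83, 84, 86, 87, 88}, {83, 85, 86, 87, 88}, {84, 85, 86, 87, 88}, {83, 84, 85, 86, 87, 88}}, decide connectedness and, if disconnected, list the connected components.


(X, τ) is disconnected; components = [{84}, {85}, {83, 88}, {86, 87}].

Find clopen sets (U ∈ τ with X ∖ U ∈ τ):
  U = ∅, X ∖ U = {83, 84, 85, 86, 87, 88} — both open, so U is clopen.
  U = {84}, X ∖ U = {83, 85, 86, 87, 88} — both open, so U is clopen.
  U = {85}, X ∖ U = {83, 84, 86, 87, 88} — both open, so U is clopen.
  U = {83, 88}, X ∖ U = {84, 85, 86, 87} — both open, so U is clopen.
  U = {84, 85}, X ∖ U = {83, 86, 87, 88} — both open, so U is clopen.
  U = {86, 87}, X ∖ U = {83, 84, 85, 88} — both open, so U is clopen.
  U = {83, 84, 88}, X ∖ U = {85, 86, 87} — both open, so U is clopen.
  U = {83, 85, 88}, X ∖ U = {84, 86, 87} — both open, so U is clopen.
  U = {84, 86, 87}, X ∖ U = {83, 85, 88} — both open, so U is clopen.
  U = {85, 86, 87}, X ∖ U = {83, 84, 88} — both open, so U is clopen.
  U = {83, 84, 85, 88}, X ∖ U = {86, 87} — both open, so U is clopen.
  U = {83, 86, 87, 88}, X ∖ U = {84, 85} — both open, so U is clopen.
  U = {84, 85, 86, 87}, X ∖ U = {83, 88} — both open, so U is clopen.
  U = {83, 84, 86, 87, 88}, X ∖ U = {85} — both open, so U is clopen.
  U = {83, 85, 86, 87, 88}, X ∖ U = {84} — both open, so U is clopen.
  U = {83, 84, 85, 86, 87, 88}, X ∖ U = ∅ — both open, so U is clopen.
Nontrivial clopen(s) exist: e.g. {83, 85, 86, 87, 88}. So (X, τ) is disconnected.
Compute connected components by grouping points that agree on all clopens:
  component: {84}
  component: {85}
  component: {83, 88}
  component: {86, 87}


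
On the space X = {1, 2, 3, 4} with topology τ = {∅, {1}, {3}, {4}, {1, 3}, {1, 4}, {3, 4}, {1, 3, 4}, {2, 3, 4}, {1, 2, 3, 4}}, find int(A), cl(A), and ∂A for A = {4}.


int(A) = {4}, cl(A) = {2, 4}, ∂A = {2}.

Closed sets in (X, τ) are complements of opens:
  closed(X, τ) = {∅, {1}, {2}, {1, 2}, {2, 3}, {2, 4}, {1, 2, 3}, {1, 2, 4}, {2, 3, 4}, {1, 2, 3, 4}}.
int(A) = ⋃ {U ∈ τ : U ⊆ A}. Opens contained in A: ∅, {4}.
Taking the union of these: int(A) = {4}.
cl(A) = ⋂ {C closed : A ⊆ C}. Closed sets containing A: {2, 4}, {1, 2, 4}, {2, 3, 4}, {1, 2, 3, 4}.
Intersecting these: cl(A) = {2, 4}.
∂A = cl(A) ∖ int(A) = {2, 4} ∖ {4} = {2}.


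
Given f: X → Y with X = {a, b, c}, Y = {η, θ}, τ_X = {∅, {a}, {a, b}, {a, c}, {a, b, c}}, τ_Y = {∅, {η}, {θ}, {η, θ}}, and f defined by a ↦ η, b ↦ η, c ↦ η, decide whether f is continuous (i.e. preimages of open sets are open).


f IS continuous.

Compute f^{-1}(U) for each U ∈ τ_Y:
  U = ∅: f^{-1}(U) = ∅ ∈ τ_X ✓.
  U = {η}: f^{-1}(U) = {a, b, c} ∈ τ_X ✓.
  U = {θ}: f^{-1}(U) = ∅ ∈ τ_X ✓.
  U = {η, θ}: f^{-1}(U) = {a, b, c} ∈ τ_X ✓.
Every preimage lies in τ_X, so f IS continuous.
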